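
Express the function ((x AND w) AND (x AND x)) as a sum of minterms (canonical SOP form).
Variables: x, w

Σm(3) = (x AND w)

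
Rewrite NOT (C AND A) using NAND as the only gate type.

(((C NAND A) NAND (C NAND A)) NAND ((C NAND A) NAND (C NAND A)))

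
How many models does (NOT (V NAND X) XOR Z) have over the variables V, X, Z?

Satisfying assignments: (0,0,1), (0,1,1), (1,0,1), (1,1,0)
Count: 4 out of 8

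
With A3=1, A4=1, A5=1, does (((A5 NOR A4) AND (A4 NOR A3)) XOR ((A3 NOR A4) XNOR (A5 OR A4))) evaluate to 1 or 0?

Substituting: (((1 NOR 1) AND (1 NOR 1)) XOR ((1 NOR 1) XNOR (1 OR 1)))
= 0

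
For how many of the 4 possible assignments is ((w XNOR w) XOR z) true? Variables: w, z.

Satisfying assignments: (0,0), (1,0)
Count: 2 out of 4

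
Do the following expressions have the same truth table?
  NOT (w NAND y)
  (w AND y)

Yes, they are equivalent — the two output columns agree on all 4 assignments:
w | y | Expression 1 | Expression 2
-----------------------------------
0 | 0 | 0 | 0
0 | 1 | 0 | 0
1 | 0 | 0 | 0
1 | 1 | 1 | 1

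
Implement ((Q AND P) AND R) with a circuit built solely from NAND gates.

((((Q NAND P) NAND (Q NAND P)) NAND R) NAND (((Q NAND P) NAND (Q NAND P)) NAND R))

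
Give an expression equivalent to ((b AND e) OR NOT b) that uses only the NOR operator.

((((b NOR b) NOR (e NOR e)) NOR (b NOR b)) NOR (((b NOR b) NOR (e NOR e)) NOR (b NOR b)))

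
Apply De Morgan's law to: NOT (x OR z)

NOT x AND NOT z
De Morgan's: NOT(OR of terms) = AND of negations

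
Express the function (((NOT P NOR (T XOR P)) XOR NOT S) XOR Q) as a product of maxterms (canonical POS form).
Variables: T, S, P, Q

ΠM(1, 3, 4, 6, 9, 10, 12, 15) = (T OR S OR P OR NOT Q) AND (T OR S OR NOT P OR NOT Q) AND (T OR NOT S OR P OR Q) AND (T OR NOT S OR NOT P OR Q) AND (NOT T OR S OR P OR NOT Q) AND (NOT T OR S OR NOT P OR Q) AND (NOT T OR NOT S OR P OR Q) AND (NOT T OR NOT S OR NOT P OR NOT Q)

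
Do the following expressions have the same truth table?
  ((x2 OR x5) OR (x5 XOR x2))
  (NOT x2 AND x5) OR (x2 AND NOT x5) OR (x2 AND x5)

Yes, they are equivalent — the two output columns agree on all 4 assignments:
x2 | x5 | Expression 1 | Expression 2
-------------------------------------
0 | 0 | 0 | 0
0 | 1 | 1 | 1
1 | 0 | 1 | 1
1 | 1 | 1 | 1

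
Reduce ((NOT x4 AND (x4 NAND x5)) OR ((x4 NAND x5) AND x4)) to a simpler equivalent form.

By distribution ((E AND v) OR (E AND NOT v) = E):
= (x4 NAND x5)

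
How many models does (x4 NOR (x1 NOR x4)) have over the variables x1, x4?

Satisfying assignments: (1,0)
Count: 1 out of 4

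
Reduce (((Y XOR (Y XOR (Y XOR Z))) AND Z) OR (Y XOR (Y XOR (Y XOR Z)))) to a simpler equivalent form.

By absorption (E OR (E AND v) = E) then XOR self-cancellation ((E XOR v) XOR v = E):
= (Y XOR Z)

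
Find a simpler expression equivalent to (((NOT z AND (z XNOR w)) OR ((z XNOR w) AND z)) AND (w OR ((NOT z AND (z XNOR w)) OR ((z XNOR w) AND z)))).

By absorption (E AND (E OR v) = E) then distribution ((E AND v) OR (E AND NOT v) = E):
= (z XNOR w)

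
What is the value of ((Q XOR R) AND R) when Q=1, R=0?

Substituting: ((1 XOR 0) AND 0)
= 0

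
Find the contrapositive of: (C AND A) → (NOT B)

Contrapositive: B → NOT (C AND A)
Note: A statement and its contrapositive are logically equivalent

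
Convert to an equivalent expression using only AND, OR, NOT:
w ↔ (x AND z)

(w AND (x AND z)) OR (NOT w AND NOT (x AND z))
(Biconditional = both true or both false)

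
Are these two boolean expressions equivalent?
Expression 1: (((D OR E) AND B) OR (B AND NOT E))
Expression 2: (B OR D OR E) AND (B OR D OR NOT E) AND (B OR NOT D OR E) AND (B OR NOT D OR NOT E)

Yes, they are equivalent — the two output columns agree on all 8 assignments:
B | D | E | Expression 1 | Expression 2
---------------------------------------
0 | 0 | 0 | 0 | 0
0 | 0 | 1 | 0 | 0
0 | 1 | 0 | 0 | 0
0 | 1 | 1 | 0 | 0
1 | 0 | 0 | 1 | 1
1 | 0 | 1 | 1 | 1
1 | 1 | 0 | 1 | 1
1 | 1 | 1 | 1 | 1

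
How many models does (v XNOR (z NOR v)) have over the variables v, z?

Satisfying assignments: (0,1)
Count: 1 out of 4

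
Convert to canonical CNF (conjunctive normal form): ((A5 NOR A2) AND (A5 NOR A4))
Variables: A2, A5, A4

(A2 OR A5 OR NOT A4) AND (A2 OR NOT A5 OR A4) AND (A2 OR NOT A5 OR NOT A4) AND (NOT A2 OR A5 OR A4) AND (NOT A2 OR A5 OR NOT A4) AND (NOT A2 OR NOT A5 OR A4) AND (NOT A2 OR NOT A5 OR NOT A4)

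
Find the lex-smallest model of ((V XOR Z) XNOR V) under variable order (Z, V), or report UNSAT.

Z=0, V=0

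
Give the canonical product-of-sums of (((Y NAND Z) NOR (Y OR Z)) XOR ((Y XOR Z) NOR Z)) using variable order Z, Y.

ΠM(1, 2, 3) = (Z OR NOT Y) AND (NOT Z OR Y) AND (NOT Z OR NOT Y)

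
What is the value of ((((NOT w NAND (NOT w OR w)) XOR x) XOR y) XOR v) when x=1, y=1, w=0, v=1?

Substituting: ((((NOT 0 NAND (NOT 0 OR 0)) XOR 1) XOR 1) XOR 1)
= 1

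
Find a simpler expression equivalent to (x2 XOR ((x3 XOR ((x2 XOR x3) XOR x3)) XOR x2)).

By XOR self-cancellation ((E XOR v) XOR v = E) then XOR self-cancellation ((E XOR v) XOR v = E):
= (x2 XOR x3)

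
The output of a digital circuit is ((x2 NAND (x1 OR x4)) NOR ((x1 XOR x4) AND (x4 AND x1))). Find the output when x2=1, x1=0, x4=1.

Substituting: ((1 NAND (0 OR 1)) NOR ((0 XOR 1) AND (1 AND 0)))
= 1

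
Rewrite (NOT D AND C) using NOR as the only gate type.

(((D NOR D) NOR (D NOR D)) NOR (C NOR C))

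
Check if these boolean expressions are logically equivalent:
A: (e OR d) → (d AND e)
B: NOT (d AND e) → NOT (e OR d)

Yes, Contrapositive is always equivalent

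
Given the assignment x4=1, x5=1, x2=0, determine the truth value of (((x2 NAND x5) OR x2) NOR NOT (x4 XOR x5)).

Substituting: (((0 NAND 1) OR 0) NOR NOT (1 XOR 1))
= 0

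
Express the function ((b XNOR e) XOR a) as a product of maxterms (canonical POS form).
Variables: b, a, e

ΠM(1, 2, 4, 7) = (b OR a OR NOT e) AND (b OR NOT a OR e) AND (NOT b OR a OR e) AND (NOT b OR NOT a OR NOT e)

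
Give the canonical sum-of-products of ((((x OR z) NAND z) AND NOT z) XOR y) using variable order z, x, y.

Σm(0, 2, 5, 7) = (NOT z AND NOT x AND NOT y) OR (NOT z AND x AND NOT y) OR (z AND NOT x AND y) OR (z AND x AND y)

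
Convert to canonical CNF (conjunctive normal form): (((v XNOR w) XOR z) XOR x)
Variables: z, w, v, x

(z OR w OR v OR NOT x) AND (z OR w OR NOT v OR x) AND (z OR NOT w OR v OR x) AND (z OR NOT w OR NOT v OR NOT x) AND (NOT z OR w OR v OR x) AND (NOT z OR w OR NOT v OR NOT x) AND (NOT z OR NOT w OR v OR NOT x) AND (NOT z OR NOT w OR NOT v OR x)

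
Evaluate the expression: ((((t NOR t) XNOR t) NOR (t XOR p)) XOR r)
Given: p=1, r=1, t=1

Substituting: ((((1 NOR 1) XNOR 1) NOR (1 XOR 1)) XOR 1)
= 0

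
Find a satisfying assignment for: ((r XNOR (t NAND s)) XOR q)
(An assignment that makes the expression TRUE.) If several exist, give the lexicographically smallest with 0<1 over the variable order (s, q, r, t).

s=0, q=0, r=1, t=0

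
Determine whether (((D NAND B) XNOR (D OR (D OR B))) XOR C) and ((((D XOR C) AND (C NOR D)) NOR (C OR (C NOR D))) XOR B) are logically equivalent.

No. Counterexample: with B=0, D=0, C=1, Expression 1 = 1 but Expression 2 = 0.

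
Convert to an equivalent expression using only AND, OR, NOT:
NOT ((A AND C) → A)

(A AND C) AND NOT A
(Negated implication: NOT(A → B) = A AND NOT B)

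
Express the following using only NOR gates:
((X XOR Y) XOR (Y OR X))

((((((((X NOR Y) NOR (X NOR Y)) NOR ((X NOR Y) NOR (X NOR Y))) NOR ((((X NOR X) NOR (Y NOR Y)) NOR ((X NOR X) NOR (Y NOR Y))) NOR (((X NOR X) NOR (Y NOR Y)) NOR ((X NOR X) NOR (Y NOR Y))))) NOR ((Y NOR X) NOR (Y NOR X))) NOR (((((X NOR Y) NOR (X NOR Y)) NOR ((X NOR Y) NOR (X NOR Y))) NOR ((((X NOR X) NOR (Y NOR Y)) NOR ((X NOR X) NOR (Y NOR Y))) NOR (((X NOR X) NOR (Y NOR Y)) NOR ((X NOR X) NOR (Y NOR Y))))) NOR ((Y NOR X) NOR (Y NOR X)))) NOR ((((((X NOR Y) NOR (X NOR Y)) NOR ((X NOR Y) NOR (X NOR Y))) NOR ((((X NOR X) NOR (Y NOR Y)) NOR ((X NOR X) NOR (Y NOR Y))) NOR (((X NOR X) NOR (Y NOR Y)) NOR ((X NOR X) NOR (Y NOR Y))))) NOR ((Y NOR X) NOR (Y NOR X))) NOR (((((X NOR Y) NOR (X NOR Y)) NOR ((X NOR Y) NOR (X NOR Y))) NOR ((((X NOR X) NOR (Y NOR Y)) NOR ((X NOR X) NOR (Y NOR Y))) NOR (((X NOR X) NOR (Y NOR Y)) NOR ((X NOR X) NOR (Y NOR Y))))) NOR ((Y NOR X) NOR (Y NOR X))))) NOR ((((((((X NOR Y) NOR (X NOR Y)) NOR ((X NOR Y) NOR (X NOR Y))) NOR ((((X NOR X) NOR (Y NOR Y)) NOR ((X NOR X) NOR (Y NOR Y))) NOR (((X NOR X) NOR (Y NOR Y)) NOR ((X NOR X) NOR (Y NOR Y))))) NOR ((((X NOR Y) NOR (X NOR Y)) NOR ((X NOR Y) NOR (X NOR Y))) NOR ((((X NOR X) NOR (Y NOR Y)) NOR ((X NOR X) NOR (Y NOR Y))) NOR (((X NOR X) NOR (Y NOR Y)) NOR ((X NOR X) NOR (Y NOR Y)))))) NOR (((Y NOR X) NOR (Y NOR X)) NOR ((Y NOR X) NOR (Y NOR X)))) NOR ((((((X NOR Y) NOR (X NOR Y)) NOR ((X NOR Y) NOR (X NOR Y))) NOR ((((X NOR X) NOR (Y NOR Y)) NOR ((X NOR X) NOR (Y NOR Y))) NOR (((X NOR X) NOR (Y NOR Y)) NOR ((X NOR X) NOR (Y NOR Y))))) NOR ((((X NOR Y) NOR (X NOR Y)) NOR ((X NOR Y) NOR (X NOR Y))) NOR ((((X NOR X) NOR (Y NOR Y)) NOR ((X NOR X) NOR (Y NOR Y))) NOR (((X NOR X) NOR (Y NOR Y)) NOR ((X NOR X) NOR (Y NOR Y)))))) NOR (((Y NOR X) NOR (Y NOR X)) NOR ((Y NOR X) NOR (Y NOR X))))) NOR (((((((X NOR Y) NOR (X NOR Y)) NOR ((X NOR Y) NOR (X NOR Y))) NOR ((((X NOR X) NOR (Y NOR Y)) NOR ((X NOR X) NOR (Y NOR Y))) NOR (((X NOR X) NOR (Y NOR Y)) NOR ((X NOR X) NOR (Y NOR Y))))) NOR ((((X NOR Y) NOR (X NOR Y)) NOR ((X NOR Y) NOR (X NOR Y))) NOR ((((X NOR X) NOR (Y NOR Y)) NOR ((X NOR X) NOR (Y NOR Y))) NOR (((X NOR X) NOR (Y NOR Y)) NOR ((X NOR X) NOR (Y NOR Y)))))) NOR (((Y NOR X) NOR (Y NOR X)) NOR ((Y NOR X) NOR (Y NOR X)))) NOR ((((((X NOR Y) NOR (X NOR Y)) NOR ((X NOR Y) NOR (X NOR Y))) NOR ((((X NOR X) NOR (Y NOR Y)) NOR ((X NOR X) NOR (Y NOR Y))) NOR (((X NOR X) NOR (Y NOR Y)) NOR ((X NOR X) NOR (Y NOR Y))))) NOR ((((X NOR Y) NOR (X NOR Y)) NOR ((X NOR Y) NOR (X NOR Y))) NOR ((((X NOR X) NOR (Y NOR Y)) NOR ((X NOR X) NOR (Y NOR Y))) NOR (((X NOR X) NOR (Y NOR Y)) NOR ((X NOR X) NOR (Y NOR Y)))))) NOR (((Y NOR X) NOR (Y NOR X)) NOR ((Y NOR X) NOR (Y NOR X)))))))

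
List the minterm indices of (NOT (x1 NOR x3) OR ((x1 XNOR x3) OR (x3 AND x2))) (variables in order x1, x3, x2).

Σm(0, 1, 2, 3, 4, 5, 6, 7) = (NOT x1 AND NOT x3 AND NOT x2) OR (NOT x1 AND NOT x3 AND x2) OR (NOT x1 AND x3 AND NOT x2) OR (NOT x1 AND x3 AND x2) OR (x1 AND NOT x3 AND NOT x2) OR (x1 AND NOT x3 AND x2) OR (x1 AND x3 AND NOT x2) OR (x1 AND x3 AND x2)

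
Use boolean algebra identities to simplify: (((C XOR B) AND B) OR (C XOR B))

By absorption (E OR (E AND v) = E):
= (C XOR B)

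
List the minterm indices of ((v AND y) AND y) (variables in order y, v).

Σm(3) = (y AND v)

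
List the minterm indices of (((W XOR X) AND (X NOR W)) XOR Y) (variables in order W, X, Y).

Σm(1, 3, 5, 7) = (NOT W AND NOT X AND Y) OR (NOT W AND X AND Y) OR (W AND NOT X AND Y) OR (W AND X AND Y)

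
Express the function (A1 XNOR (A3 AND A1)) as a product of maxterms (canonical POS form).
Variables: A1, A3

ΠM(2) = (NOT A1 OR A3)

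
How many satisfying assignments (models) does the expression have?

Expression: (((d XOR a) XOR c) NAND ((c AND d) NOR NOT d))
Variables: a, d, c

Satisfying assignments: (0,0,0), (0,0,1), (0,1,1), (1,0,0), (1,0,1), (1,1,0), (1,1,1)
Count: 7 out of 8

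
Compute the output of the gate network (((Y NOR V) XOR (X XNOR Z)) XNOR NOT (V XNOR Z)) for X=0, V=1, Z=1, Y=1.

Substituting: (((1 NOR 1) XOR (0 XNOR 1)) XNOR NOT (1 XNOR 1))
= 1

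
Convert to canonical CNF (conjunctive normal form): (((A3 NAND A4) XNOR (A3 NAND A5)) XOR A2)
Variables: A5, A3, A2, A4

(A5 OR A3 OR NOT A2 OR A4) AND (A5 OR A3 OR NOT A2 OR NOT A4) AND (A5 OR NOT A3 OR A2 OR NOT A4) AND (A5 OR NOT A3 OR NOT A2 OR A4) AND (NOT A5 OR A3 OR NOT A2 OR A4) AND (NOT A5 OR A3 OR NOT A2 OR NOT A4) AND (NOT A5 OR NOT A3 OR A2 OR A4) AND (NOT A5 OR NOT A3 OR NOT A2 OR NOT A4)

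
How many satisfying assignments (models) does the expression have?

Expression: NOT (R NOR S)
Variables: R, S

Satisfying assignments: (0,1), (1,0), (1,1)
Count: 3 out of 4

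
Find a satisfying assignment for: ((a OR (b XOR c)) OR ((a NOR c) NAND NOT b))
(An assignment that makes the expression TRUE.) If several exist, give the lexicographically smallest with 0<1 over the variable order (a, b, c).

a=0, b=0, c=1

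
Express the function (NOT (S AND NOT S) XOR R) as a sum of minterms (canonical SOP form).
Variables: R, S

Σm(0, 1) = (NOT R AND NOT S) OR (NOT R AND S)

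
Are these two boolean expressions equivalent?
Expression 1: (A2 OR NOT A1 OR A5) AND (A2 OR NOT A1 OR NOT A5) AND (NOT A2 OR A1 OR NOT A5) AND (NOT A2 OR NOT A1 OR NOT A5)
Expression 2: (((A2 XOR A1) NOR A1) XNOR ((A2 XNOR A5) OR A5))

Yes, they are equivalent — the two output columns agree on all 8 assignments:
A2 | A1 | A5 | Expression 1 | Expression 2
------------------------------------------
0 | 0 | 0 | 1 | 1
0 | 0 | 1 | 1 | 1
0 | 1 | 0 | 0 | 0
0 | 1 | 1 | 0 | 0
1 | 0 | 0 | 1 | 1
1 | 0 | 1 | 0 | 0
1 | 1 | 0 | 1 | 1
1 | 1 | 1 | 0 | 0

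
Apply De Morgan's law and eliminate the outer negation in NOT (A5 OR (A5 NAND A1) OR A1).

NOT A5 AND NOT (A5 NAND A1) AND NOT A1
De Morgan's: NOT(OR of terms) = AND of negations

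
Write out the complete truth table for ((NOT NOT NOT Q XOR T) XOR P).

Q | T | P | Output
------------------
0 | 0 | 0 | 1
0 | 0 | 1 | 0
0 | 1 | 0 | 0
0 | 1 | 1 | 1
1 | 0 | 0 | 0
1 | 0 | 1 | 1
1 | 1 | 0 | 1
1 | 1 | 1 | 0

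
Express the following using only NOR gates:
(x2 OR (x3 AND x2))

((x2 NOR ((x3 NOR x3) NOR (x2 NOR x2))) NOR (x2 NOR ((x3 NOR x3) NOR (x2 NOR x2))))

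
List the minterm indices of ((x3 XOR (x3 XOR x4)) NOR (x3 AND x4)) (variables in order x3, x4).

Σm(0, 2) = (NOT x3 AND NOT x4) OR (x3 AND NOT x4)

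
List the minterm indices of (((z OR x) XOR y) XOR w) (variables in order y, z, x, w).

Σm(1, 2, 4, 6, 8, 11, 13, 15) = (NOT y AND NOT z AND NOT x AND w) OR (NOT y AND NOT z AND x AND NOT w) OR (NOT y AND z AND NOT x AND NOT w) OR (NOT y AND z AND x AND NOT w) OR (y AND NOT z AND NOT x AND NOT w) OR (y AND NOT z AND x AND w) OR (y AND z AND NOT x AND w) OR (y AND z AND x AND w)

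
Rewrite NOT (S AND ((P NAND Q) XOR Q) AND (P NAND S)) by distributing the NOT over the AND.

NOT S OR NOT ((P NAND Q) XOR Q) OR NOT (P NAND S)
De Morgan's: NOT(AND of terms) = OR of negations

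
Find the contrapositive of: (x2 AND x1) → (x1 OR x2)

Contrapositive: NOT (x1 OR x2) → NOT (x2 AND x1)
Note: A statement and its contrapositive are logically equivalent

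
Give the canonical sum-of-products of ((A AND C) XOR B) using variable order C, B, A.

Σm(2, 3, 5, 6) = (NOT C AND B AND NOT A) OR (NOT C AND B AND A) OR (C AND NOT B AND A) OR (C AND B AND NOT A)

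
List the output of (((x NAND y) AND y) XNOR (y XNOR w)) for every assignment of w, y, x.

w | y | x | Output
------------------
0 | 0 | 0 | 0
0 | 0 | 1 | 0
0 | 1 | 0 | 0
0 | 1 | 1 | 1
1 | 0 | 0 | 1
1 | 0 | 1 | 1
1 | 1 | 0 | 1
1 | 1 | 1 | 0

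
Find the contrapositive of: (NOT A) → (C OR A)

Contrapositive: NOT (C OR A) → A
Note: A statement and its contrapositive are logically equivalent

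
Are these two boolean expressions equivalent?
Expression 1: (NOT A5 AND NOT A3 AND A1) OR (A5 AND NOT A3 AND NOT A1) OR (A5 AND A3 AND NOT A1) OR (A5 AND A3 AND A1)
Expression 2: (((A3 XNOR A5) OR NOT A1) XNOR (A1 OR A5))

Yes, they are equivalent — the two output columns agree on all 8 assignments:
A5 | A3 | A1 | Expression 1 | Expression 2
------------------------------------------
0 | 0 | 0 | 0 | 0
0 | 0 | 1 | 1 | 1
0 | 1 | 0 | 0 | 0
0 | 1 | 1 | 0 | 0
1 | 0 | 0 | 1 | 1
1 | 0 | 1 | 0 | 0
1 | 1 | 0 | 1 | 1
1 | 1 | 1 | 1 | 1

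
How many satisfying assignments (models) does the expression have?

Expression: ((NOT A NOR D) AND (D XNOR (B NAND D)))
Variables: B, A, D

No assignment satisfies the expression.
Count: 0 out of 8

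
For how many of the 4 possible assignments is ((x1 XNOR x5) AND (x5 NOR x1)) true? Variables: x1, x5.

Satisfying assignments: (0,0)
Count: 1 out of 4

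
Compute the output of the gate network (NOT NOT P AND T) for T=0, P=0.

Substituting: (NOT NOT 0 AND 0)
= 0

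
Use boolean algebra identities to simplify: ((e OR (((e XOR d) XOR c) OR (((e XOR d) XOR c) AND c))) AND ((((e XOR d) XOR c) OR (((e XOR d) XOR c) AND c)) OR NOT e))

By distribution ((E OR v) AND (E OR NOT v) = E) then absorption (E OR (E AND v) = E):
= ((e XOR d) XOR c)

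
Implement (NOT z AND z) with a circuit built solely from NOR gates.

(((z NOR z) NOR (z NOR z)) NOR (z NOR z))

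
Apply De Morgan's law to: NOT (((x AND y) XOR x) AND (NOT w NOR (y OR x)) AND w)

NOT ((x AND y) XOR x) OR NOT (NOT w NOR (y OR x)) OR NOT w
De Morgan's: NOT(AND of terms) = OR of negations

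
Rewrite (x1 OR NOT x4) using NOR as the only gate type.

((x1 NOR (x4 NOR x4)) NOR (x1 NOR (x4 NOR x4)))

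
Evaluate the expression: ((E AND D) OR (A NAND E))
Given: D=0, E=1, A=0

Substituting: ((1 AND 0) OR (0 NAND 1))
= 1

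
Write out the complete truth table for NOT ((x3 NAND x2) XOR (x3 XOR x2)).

x2 | x3 | Output
----------------
0 | 0 | 0
0 | 1 | 1
1 | 0 | 1
1 | 1 | 1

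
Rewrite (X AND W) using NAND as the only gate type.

((X NAND W) NAND (X NAND W))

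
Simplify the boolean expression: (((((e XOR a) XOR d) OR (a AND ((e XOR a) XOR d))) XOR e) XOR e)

By XOR self-cancellation ((E XOR v) XOR v = E) then absorption (E OR (E AND v) = E):
= ((e XOR a) XOR d)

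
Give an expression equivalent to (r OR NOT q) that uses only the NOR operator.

((r NOR (q NOR q)) NOR (r NOR (q NOR q)))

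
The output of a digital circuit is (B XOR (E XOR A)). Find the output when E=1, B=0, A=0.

Substituting: (0 XOR (1 XOR 0))
= 1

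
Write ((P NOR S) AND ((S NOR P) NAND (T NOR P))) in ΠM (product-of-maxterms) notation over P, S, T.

ΠM(0, 2, 3, 4, 5, 6, 7) = (P OR S OR T) AND (P OR NOT S OR T) AND (P OR NOT S OR NOT T) AND (NOT P OR S OR T) AND (NOT P OR S OR NOT T) AND (NOT P OR NOT S OR T) AND (NOT P OR NOT S OR NOT T)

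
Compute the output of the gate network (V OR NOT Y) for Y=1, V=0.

Substituting: (0 OR NOT 1)
= 0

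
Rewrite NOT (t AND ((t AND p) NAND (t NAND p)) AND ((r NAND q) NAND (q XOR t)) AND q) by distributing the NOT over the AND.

NOT t OR NOT ((t AND p) NAND (t NAND p)) OR NOT ((r NAND q) NAND (q XOR t)) OR NOT q
De Morgan's: NOT(AND of terms) = OR of negations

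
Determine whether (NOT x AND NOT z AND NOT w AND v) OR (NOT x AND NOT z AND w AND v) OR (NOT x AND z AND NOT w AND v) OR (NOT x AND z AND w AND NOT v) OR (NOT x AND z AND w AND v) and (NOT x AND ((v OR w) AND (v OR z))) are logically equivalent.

Yes, they are equivalent — the two output columns agree on all 16 assignments:
x | z | w | v | Expression 1 | Expression 2
-------------------------------------------
0 | 0 | 0 | 0 | 0 | 0
0 | 0 | 0 | 1 | 1 | 1
0 | 0 | 1 | 0 | 0 | 0
0 | 0 | 1 | 1 | 1 | 1
0 | 1 | 0 | 0 | 0 | 0
0 | 1 | 0 | 1 | 1 | 1
0 | 1 | 1 | 0 | 1 | 1
0 | 1 | 1 | 1 | 1 | 1
1 | 0 | 0 | 0 | 0 | 0
1 | 0 | 0 | 1 | 0 | 0
1 | 0 | 1 | 0 | 0 | 0
1 | 0 | 1 | 1 | 0 | 0
1 | 1 | 0 | 0 | 0 | 0
1 | 1 | 0 | 1 | 0 | 0
1 | 1 | 1 | 0 | 0 | 0
1 | 1 | 1 | 1 | 0 | 0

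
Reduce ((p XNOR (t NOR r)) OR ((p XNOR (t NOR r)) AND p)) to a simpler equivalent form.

By absorption (E OR (E AND v) = E):
= (p XNOR (t NOR r))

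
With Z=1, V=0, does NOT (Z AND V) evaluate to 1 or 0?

Substituting: NOT (1 AND 0)
= 1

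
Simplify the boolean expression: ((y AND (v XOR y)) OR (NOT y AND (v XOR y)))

By distribution ((E AND v) OR (E AND NOT v) = E):
= (v XOR y)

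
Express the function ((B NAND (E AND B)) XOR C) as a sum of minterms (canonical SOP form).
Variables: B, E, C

Σm(0, 2, 4, 7) = (NOT B AND NOT E AND NOT C) OR (NOT B AND E AND NOT C) OR (B AND NOT E AND NOT C) OR (B AND E AND C)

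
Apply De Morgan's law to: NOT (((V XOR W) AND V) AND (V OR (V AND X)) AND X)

NOT ((V XOR W) AND V) OR NOT (V OR (V AND X)) OR NOT X
De Morgan's: NOT(AND of terms) = OR of negations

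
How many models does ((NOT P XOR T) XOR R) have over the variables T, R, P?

Satisfying assignments: (0,0,0), (0,1,1), (1,0,1), (1,1,0)
Count: 4 out of 8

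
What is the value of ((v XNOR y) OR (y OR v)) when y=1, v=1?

Substituting: ((1 XNOR 1) OR (1 OR 1))
= 1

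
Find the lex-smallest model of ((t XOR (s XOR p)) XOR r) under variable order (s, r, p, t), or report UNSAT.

s=0, r=0, p=0, t=1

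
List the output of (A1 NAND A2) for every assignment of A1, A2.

A1 | A2 | Output
----------------
0 | 0 | 1
0 | 1 | 1
1 | 0 | 1
1 | 1 | 0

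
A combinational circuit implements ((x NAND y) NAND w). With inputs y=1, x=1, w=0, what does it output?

Substituting: ((1 NAND 1) NAND 0)
= 1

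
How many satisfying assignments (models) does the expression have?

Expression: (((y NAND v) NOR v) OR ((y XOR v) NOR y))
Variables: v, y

Satisfying assignments: (0,0)
Count: 1 out of 4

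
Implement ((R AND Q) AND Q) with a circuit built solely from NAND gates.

((((R NAND Q) NAND (R NAND Q)) NAND Q) NAND (((R NAND Q) NAND (R NAND Q)) NAND Q))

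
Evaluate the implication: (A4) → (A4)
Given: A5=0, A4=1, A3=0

Antecedent (A4) = 1; consequent (A4) = 1.
1 → 1 = 1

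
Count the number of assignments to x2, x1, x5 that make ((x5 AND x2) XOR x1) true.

Satisfying assignments: (0,1,0), (0,1,1), (1,0,1), (1,1,0)
Count: 4 out of 8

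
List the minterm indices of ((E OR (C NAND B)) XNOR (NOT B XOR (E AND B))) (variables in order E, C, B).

Σm(0, 2, 3, 4, 5, 6, 7) = (NOT E AND NOT C AND NOT B) OR (NOT E AND C AND NOT B) OR (NOT E AND C AND B) OR (E AND NOT C AND NOT B) OR (E AND NOT C AND B) OR (E AND C AND NOT B) OR (E AND C AND B)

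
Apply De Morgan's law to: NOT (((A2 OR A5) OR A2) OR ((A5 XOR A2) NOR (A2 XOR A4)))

NOT ((A2 OR A5) OR A2) AND NOT ((A5 XOR A2) NOR (A2 XOR A4))
De Morgan's: NOT(OR of terms) = AND of negations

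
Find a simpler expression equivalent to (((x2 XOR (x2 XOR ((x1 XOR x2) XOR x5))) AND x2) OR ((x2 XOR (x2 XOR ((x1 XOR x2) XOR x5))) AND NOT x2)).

By distribution ((E AND v) OR (E AND NOT v) = E) then XOR self-cancellation ((E XOR v) XOR v = E):
= ((x1 XOR x2) XOR x5)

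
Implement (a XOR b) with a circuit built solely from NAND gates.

((a NAND (a NAND b)) NAND (b NAND (a NAND b)))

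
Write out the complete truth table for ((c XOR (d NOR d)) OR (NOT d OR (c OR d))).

c | d | Output
--------------
0 | 0 | 1
0 | 1 | 1
1 | 0 | 1
1 | 1 | 1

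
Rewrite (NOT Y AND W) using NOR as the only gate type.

(((Y NOR Y) NOR (Y NOR Y)) NOR (W NOR W))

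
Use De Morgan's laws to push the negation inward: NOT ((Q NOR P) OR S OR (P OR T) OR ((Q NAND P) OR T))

NOT (Q NOR P) AND NOT S AND NOT (P OR T) AND NOT ((Q NAND P) OR T)
De Morgan's: NOT(OR of terms) = AND of negations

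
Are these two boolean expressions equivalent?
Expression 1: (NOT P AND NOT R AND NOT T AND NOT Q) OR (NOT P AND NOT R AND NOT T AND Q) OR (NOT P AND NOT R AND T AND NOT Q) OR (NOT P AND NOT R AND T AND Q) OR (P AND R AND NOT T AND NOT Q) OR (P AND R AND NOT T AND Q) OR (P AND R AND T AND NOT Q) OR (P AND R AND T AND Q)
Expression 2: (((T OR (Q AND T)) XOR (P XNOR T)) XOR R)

Yes, they are equivalent — the two output columns agree on all 16 assignments:
P | R | T | Q | Expression 1 | Expression 2
-------------------------------------------
0 | 0 | 0 | 0 | 1 | 1
0 | 0 | 0 | 1 | 1 | 1
0 | 0 | 1 | 0 | 1 | 1
0 | 0 | 1 | 1 | 1 | 1
0 | 1 | 0 | 0 | 0 | 0
0 | 1 | 0 | 1 | 0 | 0
0 | 1 | 1 | 0 | 0 | 0
0 | 1 | 1 | 1 | 0 | 0
1 | 0 | 0 | 0 | 0 | 0
1 | 0 | 0 | 1 | 0 | 0
1 | 0 | 1 | 0 | 0 | 0
1 | 0 | 1 | 1 | 0 | 0
1 | 1 | 0 | 0 | 1 | 1
1 | 1 | 0 | 1 | 1 | 1
1 | 1 | 1 | 0 | 1 | 1
1 | 1 | 1 | 1 | 1 | 1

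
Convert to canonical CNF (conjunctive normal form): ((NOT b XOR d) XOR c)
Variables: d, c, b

(d OR c OR NOT b) AND (d OR NOT c OR b) AND (NOT d OR c OR b) AND (NOT d OR NOT c OR NOT b)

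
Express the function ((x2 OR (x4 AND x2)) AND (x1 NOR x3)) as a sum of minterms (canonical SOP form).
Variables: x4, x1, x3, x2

Σm(1, 9) = (NOT x4 AND NOT x1 AND NOT x3 AND x2) OR (x4 AND NOT x1 AND NOT x3 AND x2)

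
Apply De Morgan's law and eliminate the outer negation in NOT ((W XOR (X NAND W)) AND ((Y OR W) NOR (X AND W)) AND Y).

NOT (W XOR (X NAND W)) OR NOT ((Y OR W) NOR (X AND W)) OR NOT Y
De Morgan's: NOT(AND of terms) = OR of negations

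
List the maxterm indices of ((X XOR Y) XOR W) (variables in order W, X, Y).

ΠM(0, 3, 5, 6) = (W OR X OR Y) AND (W OR NOT X OR NOT Y) AND (NOT W OR X OR NOT Y) AND (NOT W OR NOT X OR Y)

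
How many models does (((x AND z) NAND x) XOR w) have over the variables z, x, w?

Satisfying assignments: (0,0,0), (0,1,0), (1,0,0), (1,1,1)
Count: 4 out of 8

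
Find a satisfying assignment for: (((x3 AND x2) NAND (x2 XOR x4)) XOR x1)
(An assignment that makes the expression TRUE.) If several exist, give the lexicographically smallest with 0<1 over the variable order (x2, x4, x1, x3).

x2=0, x4=0, x1=0, x3=0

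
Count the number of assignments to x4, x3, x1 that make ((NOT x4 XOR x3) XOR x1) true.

Satisfying assignments: (0,0,0), (0,1,1), (1,0,1), (1,1,0)
Count: 4 out of 8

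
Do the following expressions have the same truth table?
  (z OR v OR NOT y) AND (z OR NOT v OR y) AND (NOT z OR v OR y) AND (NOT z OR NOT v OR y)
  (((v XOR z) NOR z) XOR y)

Yes, they are equivalent — the two output columns agree on all 8 assignments:
z | v | y | Expression 1 | Expression 2
---------------------------------------
0 | 0 | 0 | 1 | 1
0 | 0 | 1 | 0 | 0
0 | 1 | 0 | 0 | 0
0 | 1 | 1 | 1 | 1
1 | 0 | 0 | 0 | 0
1 | 0 | 1 | 1 | 1
1 | 1 | 0 | 0 | 0
1 | 1 | 1 | 1 | 1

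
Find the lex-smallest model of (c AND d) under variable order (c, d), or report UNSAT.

c=1, d=1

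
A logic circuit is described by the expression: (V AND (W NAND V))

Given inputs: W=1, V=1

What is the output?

Substituting: (1 AND (1 NAND 1))
= 0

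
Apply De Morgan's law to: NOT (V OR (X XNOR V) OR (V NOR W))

NOT V AND NOT (X XNOR V) AND NOT (V NOR W)
De Morgan's: NOT(OR of terms) = AND of negations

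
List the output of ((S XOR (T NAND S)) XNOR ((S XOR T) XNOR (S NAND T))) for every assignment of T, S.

T | S | Output
--------------
0 | 0 | 0
0 | 1 | 0
1 | 0 | 1
1 | 1 | 1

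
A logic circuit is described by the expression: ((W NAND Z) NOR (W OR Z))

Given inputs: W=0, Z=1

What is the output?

Substituting: ((0 NAND 1) NOR (0 OR 1))
= 0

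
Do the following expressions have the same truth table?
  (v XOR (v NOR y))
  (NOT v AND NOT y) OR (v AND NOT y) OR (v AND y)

Yes, they are equivalent — the two output columns agree on all 4 assignments:
v | y | Expression 1 | Expression 2
-----------------------------------
0 | 0 | 1 | 1
0 | 1 | 0 | 0
1 | 0 | 1 | 1
1 | 1 | 1 | 1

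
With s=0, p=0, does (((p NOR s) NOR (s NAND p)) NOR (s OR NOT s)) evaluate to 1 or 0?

Substituting: (((0 NOR 0) NOR (0 NAND 0)) NOR (0 OR NOT 0))
= 0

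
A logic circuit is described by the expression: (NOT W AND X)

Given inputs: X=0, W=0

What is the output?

Substituting: (NOT 0 AND 0)
= 0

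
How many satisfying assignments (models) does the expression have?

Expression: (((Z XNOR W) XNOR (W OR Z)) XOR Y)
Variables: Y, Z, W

Satisfying assignments: (0,1,1), (1,0,0), (1,0,1), (1,1,0)
Count: 4 out of 8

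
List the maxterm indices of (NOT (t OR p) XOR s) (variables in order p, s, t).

ΠM(1, 2, 4, 5) = (p OR s OR NOT t) AND (p OR NOT s OR t) AND (NOT p OR s OR t) AND (NOT p OR s OR NOT t)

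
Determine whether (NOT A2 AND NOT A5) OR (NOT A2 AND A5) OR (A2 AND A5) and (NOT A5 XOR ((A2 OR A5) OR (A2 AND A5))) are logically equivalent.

Yes, they are equivalent — the two output columns agree on all 4 assignments:
A2 | A5 | Expression 1 | Expression 2
-------------------------------------
0 | 0 | 1 | 1
0 | 1 | 1 | 1
1 | 0 | 0 | 0
1 | 1 | 1 | 1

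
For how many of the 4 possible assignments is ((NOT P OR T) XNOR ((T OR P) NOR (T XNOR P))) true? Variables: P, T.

Satisfying assignments: (1,0)
Count: 1 out of 4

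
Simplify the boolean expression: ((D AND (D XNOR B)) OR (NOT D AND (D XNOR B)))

By distribution ((E AND v) OR (E AND NOT v) = E):
= (D XNOR B)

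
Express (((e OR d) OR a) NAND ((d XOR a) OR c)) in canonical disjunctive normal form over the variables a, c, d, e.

(NOT a AND NOT c AND NOT d AND NOT e) OR (NOT a AND NOT c AND NOT d AND e) OR (NOT a AND c AND NOT d AND NOT e) OR (a AND NOT c AND d AND NOT e) OR (a AND NOT c AND d AND e)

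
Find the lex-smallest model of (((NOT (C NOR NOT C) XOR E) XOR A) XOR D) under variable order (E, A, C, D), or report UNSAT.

E=0, A=0, C=0, D=0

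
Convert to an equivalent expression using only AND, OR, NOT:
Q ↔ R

(Q AND R) OR (NOT Q AND NOT R)
(Biconditional = both true or both false)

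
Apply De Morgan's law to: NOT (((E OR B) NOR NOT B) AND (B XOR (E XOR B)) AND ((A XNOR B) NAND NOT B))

NOT ((E OR B) NOR NOT B) OR NOT (B XOR (E XOR B)) OR NOT ((A XNOR B) NAND NOT B)
De Morgan's: NOT(AND of terms) = OR of negations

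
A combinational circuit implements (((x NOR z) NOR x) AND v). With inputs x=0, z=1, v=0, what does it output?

Substituting: (((0 NOR 1) NOR 0) AND 0)
= 0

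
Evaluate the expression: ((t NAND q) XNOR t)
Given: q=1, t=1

Substituting: ((1 NAND 1) XNOR 1)
= 0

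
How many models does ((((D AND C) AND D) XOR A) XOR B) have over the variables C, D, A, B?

Satisfying assignments: (0,0,0,1), (0,0,1,0), (0,1,0,1), (0,1,1,0), (1,0,0,1), (1,0,1,0), (1,1,0,0), (1,1,1,1)
Count: 8 out of 16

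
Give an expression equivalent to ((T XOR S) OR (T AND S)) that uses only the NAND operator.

((((T NAND (T NAND S)) NAND (S NAND (T NAND S))) NAND ((T NAND (T NAND S)) NAND (S NAND (T NAND S)))) NAND (((T NAND S) NAND (T NAND S)) NAND ((T NAND S) NAND (T NAND S))))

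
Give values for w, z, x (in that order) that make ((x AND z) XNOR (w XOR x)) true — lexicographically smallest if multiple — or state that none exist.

w=0, z=0, x=0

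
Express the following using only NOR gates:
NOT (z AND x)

(((z NOR z) NOR (x NOR x)) NOR ((z NOR z) NOR (x NOR x)))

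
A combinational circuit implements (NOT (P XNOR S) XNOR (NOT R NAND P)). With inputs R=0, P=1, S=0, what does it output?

Substituting: (NOT (1 XNOR 0) XNOR (NOT 0 NAND 1))
= 0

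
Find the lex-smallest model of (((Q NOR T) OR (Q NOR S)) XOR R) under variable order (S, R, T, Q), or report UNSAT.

S=0, R=0, T=0, Q=0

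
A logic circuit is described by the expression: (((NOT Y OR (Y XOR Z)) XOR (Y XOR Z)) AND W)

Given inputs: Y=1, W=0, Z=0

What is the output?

Substituting: (((NOT 1 OR (1 XOR 0)) XOR (1 XOR 0)) AND 0)
= 0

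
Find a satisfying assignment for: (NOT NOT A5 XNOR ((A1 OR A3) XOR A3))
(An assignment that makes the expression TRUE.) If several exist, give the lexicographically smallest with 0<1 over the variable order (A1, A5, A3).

A1=0, A5=0, A3=0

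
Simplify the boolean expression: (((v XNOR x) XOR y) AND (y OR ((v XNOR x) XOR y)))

By absorption (E AND (E OR v) = E):
= ((v XNOR x) XOR y)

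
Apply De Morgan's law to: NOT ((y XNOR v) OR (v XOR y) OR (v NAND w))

NOT (y XNOR v) AND NOT (v XOR y) AND NOT (v NAND w)
De Morgan's: NOT(OR of terms) = AND of negations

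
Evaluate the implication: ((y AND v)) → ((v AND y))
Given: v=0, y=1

Antecedent ((y AND v)) = 0; consequent ((v AND y)) = 0.
0 → 0 = 1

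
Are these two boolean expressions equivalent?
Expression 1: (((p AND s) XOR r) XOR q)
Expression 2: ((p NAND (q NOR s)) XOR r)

No. Counterexample: with r=0, q=0, s=0, p=0, Expression 1 = 0 but Expression 2 = 1.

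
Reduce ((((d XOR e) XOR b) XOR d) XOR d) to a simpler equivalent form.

By XOR self-cancellation ((E XOR v) XOR v = E):
= ((d XOR e) XOR b)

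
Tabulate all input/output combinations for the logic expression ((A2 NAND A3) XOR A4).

A3 | A2 | A4 | Output
---------------------
0 | 0 | 0 | 1
0 | 0 | 1 | 0
0 | 1 | 0 | 1
0 | 1 | 1 | 0
1 | 0 | 0 | 1
1 | 0 | 1 | 0
1 | 1 | 0 | 0
1 | 1 | 1 | 1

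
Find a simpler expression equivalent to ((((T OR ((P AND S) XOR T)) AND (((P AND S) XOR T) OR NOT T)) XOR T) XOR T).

By XOR self-cancellation ((E XOR v) XOR v = E) then distribution ((E OR v) AND (E OR NOT v) = E):
= ((P AND S) XOR T)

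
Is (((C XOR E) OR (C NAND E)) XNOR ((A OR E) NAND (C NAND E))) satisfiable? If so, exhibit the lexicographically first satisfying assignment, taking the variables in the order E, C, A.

E=0, C=0, A=0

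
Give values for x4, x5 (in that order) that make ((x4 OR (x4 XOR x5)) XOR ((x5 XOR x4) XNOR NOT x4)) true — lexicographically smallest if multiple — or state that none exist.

x4=1, x5=0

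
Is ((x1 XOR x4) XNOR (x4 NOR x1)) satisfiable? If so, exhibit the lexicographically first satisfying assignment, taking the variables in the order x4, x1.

x4=1, x1=1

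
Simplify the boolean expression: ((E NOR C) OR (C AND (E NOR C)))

By absorption (E OR (E AND v) = E):
= (E NOR C)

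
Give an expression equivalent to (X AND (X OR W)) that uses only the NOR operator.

((X NOR X) NOR (((X NOR W) NOR (X NOR W)) NOR ((X NOR W) NOR (X NOR W))))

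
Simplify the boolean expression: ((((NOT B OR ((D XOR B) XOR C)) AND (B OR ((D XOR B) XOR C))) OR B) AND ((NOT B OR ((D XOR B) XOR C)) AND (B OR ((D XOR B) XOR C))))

By absorption (E AND (E OR v) = E) then distribution ((E OR v) AND (E OR NOT v) = E):
= ((D XOR B) XOR C)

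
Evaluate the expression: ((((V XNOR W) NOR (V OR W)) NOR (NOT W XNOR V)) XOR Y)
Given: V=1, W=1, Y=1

Substituting: ((((1 XNOR 1) NOR (1 OR 1)) NOR (NOT 1 XNOR 1)) XOR 1)
= 0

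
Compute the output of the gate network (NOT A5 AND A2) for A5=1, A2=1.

Substituting: (NOT 1 AND 1)
= 0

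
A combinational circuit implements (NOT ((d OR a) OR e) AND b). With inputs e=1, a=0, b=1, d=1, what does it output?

Substituting: (NOT ((1 OR 0) OR 1) AND 1)
= 0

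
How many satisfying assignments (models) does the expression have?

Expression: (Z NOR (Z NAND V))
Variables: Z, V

No assignment satisfies the expression.
Count: 0 out of 4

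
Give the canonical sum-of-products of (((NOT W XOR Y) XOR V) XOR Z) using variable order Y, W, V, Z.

Σm(0, 3, 5, 6, 9, 10, 12, 15) = (NOT Y AND NOT W AND NOT V AND NOT Z) OR (NOT Y AND NOT W AND V AND Z) OR (NOT Y AND W AND NOT V AND Z) OR (NOT Y AND W AND V AND NOT Z) OR (Y AND NOT W AND NOT V AND Z) OR (Y AND NOT W AND V AND NOT Z) OR (Y AND W AND NOT V AND NOT Z) OR (Y AND W AND V AND Z)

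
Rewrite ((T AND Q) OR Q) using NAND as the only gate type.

((((T NAND Q) NAND (T NAND Q)) NAND ((T NAND Q) NAND (T NAND Q))) NAND (Q NAND Q))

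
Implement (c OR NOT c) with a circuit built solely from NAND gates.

((c NAND c) NAND ((c NAND c) NAND (c NAND c)))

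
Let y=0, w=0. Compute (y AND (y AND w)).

Substituting: (0 AND (0 AND 0))
= 0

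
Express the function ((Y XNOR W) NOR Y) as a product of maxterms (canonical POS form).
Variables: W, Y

ΠM(0, 1, 3) = (W OR Y) AND (W OR NOT Y) AND (NOT W OR NOT Y)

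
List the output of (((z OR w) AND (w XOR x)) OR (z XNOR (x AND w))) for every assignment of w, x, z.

w | x | z | Output
------------------
0 | 0 | 0 | 1
0 | 0 | 1 | 0
0 | 1 | 0 | 1
0 | 1 | 1 | 1
1 | 0 | 0 | 1
1 | 0 | 1 | 1
1 | 1 | 0 | 0
1 | 1 | 1 | 1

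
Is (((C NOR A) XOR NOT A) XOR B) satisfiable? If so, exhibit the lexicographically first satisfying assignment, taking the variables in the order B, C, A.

B=0, C=1, A=0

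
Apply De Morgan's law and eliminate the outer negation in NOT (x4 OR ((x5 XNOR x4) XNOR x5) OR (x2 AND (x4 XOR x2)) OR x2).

NOT x4 AND NOT ((x5 XNOR x4) XNOR x5) AND NOT (x2 AND (x4 XOR x2)) AND NOT x2
De Morgan's: NOT(OR of terms) = AND of negations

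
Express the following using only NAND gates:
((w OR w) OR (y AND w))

((((w NAND w) NAND (w NAND w)) NAND ((w NAND w) NAND (w NAND w))) NAND (((y NAND w) NAND (y NAND w)) NAND ((y NAND w) NAND (y NAND w))))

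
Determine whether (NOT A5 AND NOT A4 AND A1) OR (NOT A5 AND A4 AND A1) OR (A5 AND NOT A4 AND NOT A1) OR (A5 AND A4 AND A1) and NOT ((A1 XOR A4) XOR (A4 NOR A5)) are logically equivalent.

Yes, they are equivalent — the two output columns agree on all 8 assignments:
A5 | A4 | A1 | Expression 1 | Expression 2
------------------------------------------
0 | 0 | 0 | 0 | 0
0 | 0 | 1 | 1 | 1
0 | 1 | 0 | 0 | 0
0 | 1 | 1 | 1 | 1
1 | 0 | 0 | 1 | 1
1 | 0 | 1 | 0 | 0
1 | 1 | 0 | 0 | 0
1 | 1 | 1 | 1 | 1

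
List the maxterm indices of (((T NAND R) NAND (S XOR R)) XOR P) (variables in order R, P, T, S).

ΠM(1, 3, 4, 6, 8, 13, 14, 15) = (R OR P OR T OR NOT S) AND (R OR P OR NOT T OR NOT S) AND (R OR NOT P OR T OR S) AND (R OR NOT P OR NOT T OR S) AND (NOT R OR P OR T OR S) AND (NOT R OR NOT P OR T OR NOT S) AND (NOT R OR NOT P OR NOT T OR S) AND (NOT R OR NOT P OR NOT T OR NOT S)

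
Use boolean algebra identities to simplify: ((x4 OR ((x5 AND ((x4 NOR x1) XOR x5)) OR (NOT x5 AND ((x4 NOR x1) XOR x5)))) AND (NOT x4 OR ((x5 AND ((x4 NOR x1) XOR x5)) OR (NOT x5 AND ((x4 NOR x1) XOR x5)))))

By distribution ((E OR v) AND (E OR NOT v) = E) then distribution ((E AND v) OR (E AND NOT v) = E):
= ((x4 NOR x1) XOR x5)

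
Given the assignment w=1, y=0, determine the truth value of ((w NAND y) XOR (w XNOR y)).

Substituting: ((1 NAND 0) XOR (1 XNOR 0))
= 1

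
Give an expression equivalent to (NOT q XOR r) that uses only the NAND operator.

(((q NAND q) NAND ((q NAND q) NAND r)) NAND (r NAND ((q NAND q) NAND r)))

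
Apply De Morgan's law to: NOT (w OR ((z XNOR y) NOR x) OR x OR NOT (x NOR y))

NOT w AND NOT ((z XNOR y) NOR x) AND NOT x AND (x NOR y)
De Morgan's: NOT(OR of terms) = AND of negations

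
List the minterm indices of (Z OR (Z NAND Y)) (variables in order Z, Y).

Σm(0, 1, 2, 3) = (NOT Z AND NOT Y) OR (NOT Z AND Y) OR (Z AND NOT Y) OR (Z AND Y)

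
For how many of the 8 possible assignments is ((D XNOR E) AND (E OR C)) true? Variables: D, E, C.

Satisfying assignments: (0,0,1), (1,1,0), (1,1,1)
Count: 3 out of 8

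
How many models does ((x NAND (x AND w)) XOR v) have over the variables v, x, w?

Satisfying assignments: (0,0,0), (0,0,1), (0,1,0), (1,1,1)
Count: 4 out of 8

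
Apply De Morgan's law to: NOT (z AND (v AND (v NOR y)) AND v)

NOT z OR NOT (v AND (v NOR y)) OR NOT v
De Morgan's: NOT(AND of terms) = OR of negations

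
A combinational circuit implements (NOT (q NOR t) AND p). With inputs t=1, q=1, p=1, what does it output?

Substituting: (NOT (1 NOR 1) AND 1)
= 1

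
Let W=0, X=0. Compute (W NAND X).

Substituting: (0 NAND 0)
= 1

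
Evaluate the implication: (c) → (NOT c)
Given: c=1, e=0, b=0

Antecedent (c) = 1; consequent (NOT c) = 0.
1 → 0 = 0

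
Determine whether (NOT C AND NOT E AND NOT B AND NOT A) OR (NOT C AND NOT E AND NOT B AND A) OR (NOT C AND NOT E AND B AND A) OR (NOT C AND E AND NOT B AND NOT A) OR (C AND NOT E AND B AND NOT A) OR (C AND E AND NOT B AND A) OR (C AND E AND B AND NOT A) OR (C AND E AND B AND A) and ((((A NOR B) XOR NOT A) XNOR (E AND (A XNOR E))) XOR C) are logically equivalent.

Yes, they are equivalent — the two output columns agree on all 16 assignments:
C | E | B | A | Expression 1 | Expression 2
-------------------------------------------
0 | 0 | 0 | 0 | 1 | 1
0 | 0 | 0 | 1 | 1 | 1
0 | 0 | 1 | 0 | 0 | 0
0 | 0 | 1 | 1 | 1 | 1
0 | 1 | 0 | 0 | 1 | 1
0 | 1 | 0 | 1 | 0 | 0
0 | 1 | 1 | 0 | 0 | 0
0 | 1 | 1 | 1 | 0 | 0
1 | 0 | 0 | 0 | 0 | 0
1 | 0 | 0 | 1 | 0 | 0
1 | 0 | 1 | 0 | 1 | 1
1 | 0 | 1 | 1 | 0 | 0
1 | 1 | 0 | 0 | 0 | 0
1 | 1 | 0 | 1 | 1 | 1
1 | 1 | 1 | 0 | 1 | 1
1 | 1 | 1 | 1 | 1 | 1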